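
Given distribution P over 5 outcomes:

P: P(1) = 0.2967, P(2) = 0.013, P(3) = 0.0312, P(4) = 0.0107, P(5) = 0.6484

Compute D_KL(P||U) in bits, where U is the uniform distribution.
1.0890 bits

U(i) = 1/5 for all i

D_KL(P||U) = Σ P(x) log₂(P(x) / (1/5))
           = Σ P(x) log₂(P(x)) + log₂(5)
           = log₂(5) - H(P)

H(P) = -Σ P(x) log₂(P(x)):
  -P(1)·log₂(P(1)) = -(0.2967)·log₂(0.2967) = 0.52009
  -P(2)·log₂(P(2)) = -(0.013)·log₂(0.013) = 0.08145
  -P(3)·log₂(P(3)) = -(0.0312)·log₂(0.0312) = 0.15607
  -P(4)·log₂(P(4)) = -(0.0107)·log₂(0.0107) = 0.07004
  -P(5)·log₂(P(5)) = -(0.6484)·log₂(0.6484) = 0.40528
H(P) = 0.52009 + 0.08145 + 0.15607 + 0.07004 + 0.40528 = 1.23293 bits

log₂(5) = 2.32193 bits

D_KL(P||U) = 2.32193 - 1.23293 = 1.08900 ≈ 1.0890 bits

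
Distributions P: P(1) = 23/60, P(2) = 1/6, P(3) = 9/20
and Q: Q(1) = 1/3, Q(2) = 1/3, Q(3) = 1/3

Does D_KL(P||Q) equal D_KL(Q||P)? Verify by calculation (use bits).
D_KL(P||Q) = 0.1055 bits, D_KL(Q||P) = 0.1218 bits. No — D_KL(P||Q) ≠ D_KL(Q||P) for this pair.

D_KL(P||Q) = Σ P(x) log₂(P(x)/Q(x))

Computing term by term:
  P(1)·log₂(P(1)/Q(1)) = (23/60)·log₂((23/60)/(1/3)) = 0.07729
  P(2)·log₂(P(2)/Q(2)) = (1/6)·log₂((1/6)/(1/3)) = -0.16667
  P(3)·log₂(P(3)/Q(3)) = (9/20)·log₂((9/20)/(1/3)) = 0.19483

D_KL(P||Q) = 0.07729 - 0.16667 + 0.19483 = 0.10545 ≈ 0.1055 bits

D_KL(Q||P) = Σ Q(x) log₂(Q(x)/P(x))

Computing term by term:
  Q(1)·log₂(Q(1)/P(1)) = (1/3)·log₂((1/3)/(23/60)) = -0.06721
  Q(2)·log₂(Q(2)/P(2)) = (1/3)·log₂((1/3)/(1/6)) = 0.33333
  Q(3)·log₂(Q(3)/P(3)) = (1/3)·log₂((1/3)/(9/20)) = -0.14432

D_KL(Q||P) = -0.06721 + 0.33333 - 0.14432 = 0.12180 ≈ 0.1218 bits

These are NOT equal (difference: 0.0163 bits). KL divergence is asymmetric: D_KL(P||Q) ≠ D_KL(Q||P) in general.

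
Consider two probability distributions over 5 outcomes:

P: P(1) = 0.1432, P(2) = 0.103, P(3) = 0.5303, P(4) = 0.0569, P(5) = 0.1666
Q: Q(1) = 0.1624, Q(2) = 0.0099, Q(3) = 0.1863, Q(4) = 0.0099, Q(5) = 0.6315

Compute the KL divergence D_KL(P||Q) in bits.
0.9457 bits

D_KL(P||Q) = Σ P(x) log₂(P(x)/Q(x))

Computing term by term:
  P(1)·log₂(P(1)/Q(1)) = 0.1432·log₂(0.1432/0.1624) = -0.02599
  P(2)·log₂(P(2)/Q(2)) = 0.103·log₂(0.103/0.0099) = 0.34804
  P(3)·log₂(P(3)/Q(3)) = 0.5303·log₂(0.5303/0.1863) = 0.80032
  P(4)·log₂(P(4)/Q(4)) = 0.0569·log₂(0.0569/0.0099) = 0.14355
  P(5)·log₂(P(5)/Q(5)) = 0.1666·log₂(0.1666/0.6315) = -0.32027

D_KL(P||Q) = -0.02599 + 0.34804 + 0.80032 + 0.14355 - 0.32027 = 0.94565 ≈ 0.9457 bits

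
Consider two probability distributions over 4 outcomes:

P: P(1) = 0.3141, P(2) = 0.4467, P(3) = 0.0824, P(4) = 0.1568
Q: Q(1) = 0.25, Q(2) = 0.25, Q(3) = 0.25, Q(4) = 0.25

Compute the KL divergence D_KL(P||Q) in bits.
0.2400 bits

D_KL(P||Q) = Σ P(x) log₂(P(x)/Q(x))

Computing term by term:
  P(1)·log₂(P(1)/Q(1)) = 0.3141·log₂(0.3141/0.25) = 0.10343
  P(2)·log₂(P(2)/Q(2)) = 0.4467·log₂(0.4467/0.25) = 0.37406
  P(3)·log₂(P(3)/Q(3)) = 0.0824·log₂(0.0824/0.25) = -0.13194
  P(4)·log₂(P(4)/Q(4)) = 0.1568·log₂(0.1568/0.25) = -0.10553

D_KL(P||Q) = 0.10343 + 0.37406 - 0.13194 - 0.10553 = 0.24002 ≈ 0.2400 bits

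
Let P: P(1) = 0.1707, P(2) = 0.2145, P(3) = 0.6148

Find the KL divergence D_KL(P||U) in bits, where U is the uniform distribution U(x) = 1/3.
0.2417 bits

U(i) = 1/3 for all i

D_KL(P||U) = Σ P(x) log₂(P(x) / (1/3))
           = Σ P(x) log₂(P(x)) + log₂(3)
           = log₂(3) - H(P)

H(P) = -Σ P(x) log₂(P(x)):
  -P(1)·log₂(P(1)) = -(0.1707)·log₂(0.1707) = 0.43536
  -P(2)·log₂(P(2)) = -(0.2145)·log₂(0.2145) = 0.47639
  -P(3)·log₂(P(3)) = -(0.6148)·log₂(0.6148) = 0.43147
H(P) = 0.43536 + 0.47639 + 0.43147 = 1.34322 bits

log₂(3) = 1.58496 bits

D_KL(P||U) = 1.58496 - 1.34322 = 0.24174 ≈ 0.2417 bits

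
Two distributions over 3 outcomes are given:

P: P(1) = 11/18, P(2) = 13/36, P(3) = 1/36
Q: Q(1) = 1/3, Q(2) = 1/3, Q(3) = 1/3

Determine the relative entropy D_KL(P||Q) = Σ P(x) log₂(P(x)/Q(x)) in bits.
0.4765 bits

D_KL(P||Q) = Σ P(x) log₂(P(x)/Q(x))

Computing term by term:
  P(1)·log₂(P(1)/Q(1)) = (11/18)·log₂((11/18)/(1/3)) = 0.53440
  P(2)·log₂(P(2)/Q(2)) = (13/36)·log₂((13/36)/(1/3)) = 0.04170
  P(3)·log₂(P(3)/Q(3)) = (1/36)·log₂((1/36)/(1/3)) = -0.09958

D_KL(P||Q) = 0.53440 + 0.04170 - 0.09958 = 0.47652 ≈ 0.4765 bits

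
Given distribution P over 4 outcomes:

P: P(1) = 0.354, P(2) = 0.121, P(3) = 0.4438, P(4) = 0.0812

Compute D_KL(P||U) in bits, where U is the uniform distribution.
0.2867 bits

U(i) = 1/4 for all i

D_KL(P||U) = Σ P(x) log₂(P(x) / (1/4))
           = Σ P(x) log₂(P(x)) + log₂(4)
           = log₂(4) - H(P)

H(P) = -Σ P(x) log₂(P(x)):
  -P(1)·log₂(P(1)) = -(0.354)·log₂(0.354) = 0.53036
  -P(2)·log₂(P(2)) = -(0.121)·log₂(0.121) = 0.36868
  -P(3)·log₂(P(3)) = -(0.4438)·log₂(0.4438) = 0.52014
  -P(4)·log₂(P(4)) = -(0.0812)·log₂(0.0812) = 0.29414
H(P) = 0.53036 + 0.36868 + 0.52014 + 0.29414 = 1.71332 bits

log₂(4) = 2.00000 bits

D_KL(P||U) = 2.00000 - 1.71332 = 0.28668 ≈ 0.2867 bits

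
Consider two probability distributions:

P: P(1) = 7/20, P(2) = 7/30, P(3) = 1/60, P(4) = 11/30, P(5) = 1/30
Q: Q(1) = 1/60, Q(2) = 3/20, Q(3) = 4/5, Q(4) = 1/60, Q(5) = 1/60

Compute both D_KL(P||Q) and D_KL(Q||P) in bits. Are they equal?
D_KL(P||Q) = 3.2614 bits, D_KL(Q||P) = 4.2082 bits. No, they are not equal.

D_KL(P||Q) = Σ P(x) log₂(P(x)/Q(x))

Computing term by term:
  P(1)·log₂(P(1)/Q(1)) = (7/20)·log₂((7/20)/(1/60)) = 1.53731
  P(2)·log₂(P(2)/Q(2)) = (7/30)·log₂((7/30)/(3/20)) = 0.14873
  P(3)·log₂(P(3)/Q(3)) = (1/60)·log₂((1/60)/(4/5)) = -0.09308
  P(4)·log₂(P(4)/Q(4)) = (11/30)·log₂((11/30)/(1/60)) = 1.63512
  P(5)·log₂(P(5)/Q(5)) = (1/30)·log₂((1/30)/(1/60)) = 0.03333

D_KL(P||Q) = 1.53731 + 0.14873 - 0.09308 + 1.63512 + 0.03333 = 3.26141 ≈ 3.2614 bits

D_KL(Q||P) = Σ Q(x) log₂(Q(x)/P(x))

Computing term by term:
  Q(1)·log₂(Q(1)/P(1)) = (1/60)·log₂((1/60)/(7/20)) = -0.07321
  Q(2)·log₂(Q(2)/P(2)) = (3/20)·log₂((3/20)/(7/30)) = -0.09561
  Q(3)·log₂(Q(3)/P(3)) = (4/5)·log₂((4/5)/(1/60)) = 4.46797
  Q(4)·log₂(Q(4)/P(4)) = (1/60)·log₂((1/60)/(11/30)) = -0.07432
  Q(5)·log₂(Q(5)/P(5)) = (1/60)·log₂((1/60)/(1/30)) = -0.01667

D_KL(Q||P) = -0.07321 - 0.09561 + 4.46797 - 0.07432 - 0.01667 = 4.20816 ≈ 4.2082 bits

These are NOT equal (difference: 0.9468 bits). KL divergence is asymmetric: D_KL(P||Q) ≠ D_KL(Q||P) in general.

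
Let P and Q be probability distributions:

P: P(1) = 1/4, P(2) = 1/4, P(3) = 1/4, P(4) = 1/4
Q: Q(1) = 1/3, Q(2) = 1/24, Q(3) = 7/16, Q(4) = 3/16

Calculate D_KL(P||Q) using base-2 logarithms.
0.4444 bits

D_KL(P||Q) = Σ P(x) log₂(P(x)/Q(x))

Computing term by term:
  P(1)·log₂(P(1)/Q(1)) = (1/4)·log₂((1/4)/(1/3)) = -0.10376
  P(2)·log₂(P(2)/Q(2)) = (1/4)·log₂((1/4)/(1/24)) = 0.64624
  P(3)·log₂(P(3)/Q(3)) = (1/4)·log₂((1/4)/(7/16)) = -0.20184
  P(4)·log₂(P(4)/Q(4)) = (1/4)·log₂((1/4)/(3/16)) = 0.10376

D_KL(P||Q) = -0.10376 + 0.64624 - 0.20184 + 0.10376 = 0.44440 ≈ 0.4444 bits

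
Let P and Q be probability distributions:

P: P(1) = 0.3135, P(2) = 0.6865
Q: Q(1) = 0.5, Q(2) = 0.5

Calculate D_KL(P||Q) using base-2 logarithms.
0.1028 bits

D_KL(P||Q) = Σ P(x) log₂(P(x)/Q(x))

Computing term by term:
  P(1)·log₂(P(1)/Q(1)) = 0.3135·log₂(0.3135/0.5) = -0.21113
  P(2)·log₂(P(2)/Q(2)) = 0.6865·log₂(0.6865/0.5) = 0.31396

D_KL(P||Q) = -0.21113 + 0.31396 = 0.10283 ≈ 0.1028 bits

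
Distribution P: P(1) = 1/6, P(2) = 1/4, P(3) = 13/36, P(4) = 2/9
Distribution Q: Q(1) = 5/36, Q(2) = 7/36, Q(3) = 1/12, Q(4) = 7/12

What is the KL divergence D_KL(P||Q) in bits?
0.5890 bits

D_KL(P||Q) = Σ P(x) log₂(P(x)/Q(x))

Computing term by term:
  P(1)·log₂(P(1)/Q(1)) = (1/6)·log₂((1/6)/(5/36)) = 0.04384
  P(2)·log₂(P(2)/Q(2)) = (1/4)·log₂((1/4)/(7/36)) = 0.09064
  P(3)·log₂(P(3)/Q(3)) = (13/36)·log₂((13/36)/(1/12)) = 0.76392
  P(4)·log₂(P(4)/Q(4)) = (2/9)·log₂((2/9)/(7/12)) = -0.30940

D_KL(P||Q) = 0.04384 + 0.09064 + 0.76392 - 0.30940 = 0.58900 ≈ 0.5890 bits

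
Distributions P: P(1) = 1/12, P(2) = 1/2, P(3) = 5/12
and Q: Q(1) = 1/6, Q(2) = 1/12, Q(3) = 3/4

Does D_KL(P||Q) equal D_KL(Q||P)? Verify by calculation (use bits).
D_KL(P||Q) = 0.8558 bits, D_KL(Q||P) = 0.5873 bits. No — D_KL(P||Q) ≠ D_KL(Q||P) for this pair.

D_KL(P||Q) = Σ P(x) log₂(P(x)/Q(x))

Computing term by term:
  P(1)·log₂(P(1)/Q(1)) = (1/12)·log₂((1/12)/(1/6)) = -0.08333
  P(2)·log₂(P(2)/Q(2)) = (1/2)·log₂((1/2)/(1/12)) = 1.29248
  P(3)·log₂(P(3)/Q(3)) = (5/12)·log₂((5/12)/(3/4)) = -0.35333

D_KL(P||Q) = -0.08333 + 1.29248 - 0.35333 = 0.85582 ≈ 0.8558 bits

D_KL(Q||P) = Σ Q(x) log₂(Q(x)/P(x))

Computing term by term:
  Q(1)·log₂(Q(1)/P(1)) = (1/6)·log₂((1/6)/(1/12)) = 0.16667
  Q(2)·log₂(Q(2)/P(2)) = (1/12)·log₂((1/12)/(1/2)) = -0.21541
  Q(3)·log₂(Q(3)/P(3)) = (3/4)·log₂((3/4)/(5/12)) = 0.63600

D_KL(Q||P) = 0.16667 - 0.21541 + 0.63600 = 0.58726 ≈ 0.5873 bits

These are NOT equal (difference: 0.2685 bits). KL divergence is asymmetric: D_KL(P||Q) ≠ D_KL(Q||P) in general.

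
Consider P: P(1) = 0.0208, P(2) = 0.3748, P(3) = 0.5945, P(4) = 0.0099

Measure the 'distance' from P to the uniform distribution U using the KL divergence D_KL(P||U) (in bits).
0.8412 bits

U(i) = 1/4 for all i

D_KL(P||U) = Σ P(x) log₂(P(x) / (1/4))
           = Σ P(x) log₂(P(x)) + log₂(4)
           = log₂(4) - H(P)

H(P) = -Σ P(x) log₂(P(x)):
  -P(1)·log₂(P(1)) = -(0.0208)·log₂(0.0208) = 0.11622
  -P(2)·log₂(P(2)) = -(0.3748)·log₂(0.3748) = 0.53064
  -P(3)·log₂(P(3)) = -(0.5945)·log₂(0.5945) = 0.44602
  -P(4)·log₂(P(4)) = -(0.0099)·log₂(0.0099) = 0.06592
H(P) = 0.11622 + 0.53064 + 0.44602 + 0.06592 = 1.15880 bits

log₂(4) = 2.00000 bits

D_KL(P||U) = 2.00000 - 1.15880 = 0.84120 ≈ 0.8412 bits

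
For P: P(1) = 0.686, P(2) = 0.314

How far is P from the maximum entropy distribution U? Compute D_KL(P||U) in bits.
0.1023 bits

U(i) = 1/2 for all i

D_KL(P||U) = Σ P(x) log₂(P(x) / (1/2))
           = Σ P(x) log₂(P(x)) + log₂(2)
           = log₂(2) - H(P)

H(P) = -Σ P(x) log₂(P(x)):
  -P(1)·log₂(P(1)) = -(0.686)·log₂(0.686) = 0.37299
  -P(2)·log₂(P(2)) = -(0.314)·log₂(0.314) = 0.52475
H(P) = 0.37299 + 0.52475 = 0.89774 bits

log₂(2) = 1.00000 bits

D_KL(P||U) = 1.00000 - 0.89774 = 0.10226 ≈ 0.1023 bits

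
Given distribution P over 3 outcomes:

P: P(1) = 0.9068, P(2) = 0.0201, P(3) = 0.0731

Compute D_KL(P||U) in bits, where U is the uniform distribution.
1.0678 bits

U(i) = 1/3 for all i

D_KL(P||U) = Σ P(x) log₂(P(x) / (1/3))
           = Σ P(x) log₂(P(x)) + log₂(3)
           = log₂(3) - H(P)

H(P) = -Σ P(x) log₂(P(x)):
  -P(1)·log₂(P(1)) = -(0.9068)·log₂(0.9068) = 0.12799
  -P(2)·log₂(P(2)) = -(0.0201)·log₂(0.0201) = 0.11330
  -P(3)·log₂(P(3)) = -(0.0731)·log₂(0.0731) = 0.27588
H(P) = 0.12799 + 0.11330 + 0.27588 = 0.51717 bits

log₂(3) = 1.58496 bits

D_KL(P||U) = 1.58496 - 0.51717 = 1.06779 ≈ 1.0678 bits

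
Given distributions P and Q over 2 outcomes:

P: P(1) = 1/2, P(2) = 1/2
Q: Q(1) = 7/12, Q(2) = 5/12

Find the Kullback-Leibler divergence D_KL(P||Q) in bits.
0.0203 bits

D_KL(P||Q) = Σ P(x) log₂(P(x)/Q(x))

Computing term by term:
  P(1)·log₂(P(1)/Q(1)) = (1/2)·log₂((1/2)/(7/12)) = -0.11120
  P(2)·log₂(P(2)/Q(2)) = (1/2)·log₂((1/2)/(5/12)) = 0.13152

D_KL(P||Q) = -0.11120 + 0.13152 = 0.02032 ≈ 0.0203 bits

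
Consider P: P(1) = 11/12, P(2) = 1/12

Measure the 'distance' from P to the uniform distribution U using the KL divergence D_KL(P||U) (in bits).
0.5862 bits

U(i) = 1/2 for all i

D_KL(P||U) = Σ P(x) log₂(P(x) / (1/2))
           = Σ P(x) log₂(P(x)) + log₂(2)
           = log₂(2) - H(P)

H(P) = -Σ P(x) log₂(P(x)):
  -P(1)·log₂(P(1)) = -(11/12)·log₂(11/12) = 0.11507
  -P(2)·log₂(P(2)) = -(1/12)·log₂(1/12) = 0.29875
H(P) = 0.11507 + 0.29875 = 0.41382 bits

log₂(2) = 1.00000 bits

D_KL(P||U) = 1.00000 - 0.41382 = 0.58618 ≈ 0.5862 bits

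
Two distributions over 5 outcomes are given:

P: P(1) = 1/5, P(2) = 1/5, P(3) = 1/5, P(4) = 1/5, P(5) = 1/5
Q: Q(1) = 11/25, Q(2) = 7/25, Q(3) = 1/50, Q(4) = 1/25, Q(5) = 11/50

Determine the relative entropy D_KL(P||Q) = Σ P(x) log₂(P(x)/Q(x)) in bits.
0.7767 bits

D_KL(P||Q) = Σ P(x) log₂(P(x)/Q(x))

Computing term by term:
  P(1)·log₂(P(1)/Q(1)) = (1/5)·log₂((1/5)/(11/25)) = -0.22750
  P(2)·log₂(P(2)/Q(2)) = (1/5)·log₂((1/5)/(7/25)) = -0.09709
  P(3)·log₂(P(3)/Q(3)) = (1/5)·log₂((1/5)/(1/50)) = 0.66439
  P(4)·log₂(P(4)/Q(4)) = (1/5)·log₂((1/5)/(1/25)) = 0.46439
  P(5)·log₂(P(5)/Q(5)) = (1/5)·log₂((1/5)/(11/50)) = -0.02750

D_KL(P||Q) = -0.22750 - 0.09709 + 0.66439 + 0.46439 - 0.02750 = 0.77669 ≈ 0.7767 bits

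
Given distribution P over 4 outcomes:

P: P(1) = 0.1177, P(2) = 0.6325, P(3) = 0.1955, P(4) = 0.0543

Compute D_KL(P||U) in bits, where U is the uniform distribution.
0.5301 bits

U(i) = 1/4 for all i

D_KL(P||U) = Σ P(x) log₂(P(x) / (1/4))
           = Σ P(x) log₂(P(x)) + log₂(4)
           = log₂(4) - H(P)

H(P) = -Σ P(x) log₂(P(x)):
  -P(1)·log₂(P(1)) = -(0.1177)·log₂(0.1177) = 0.36332
  -P(2)·log₂(P(2)) = -(0.6325)·log₂(0.6325) = 0.41800
  -P(3)·log₂(P(3)) = -(0.1955)·log₂(0.1955) = 0.46036
  -P(4)·log₂(P(4)) = -(0.0543)·log₂(0.0543) = 0.22822
H(P) = 0.36332 + 0.41800 + 0.46036 + 0.22822 = 1.46990 bits

log₂(4) = 2.00000 bits

D_KL(P||U) = 2.00000 - 1.46990 = 0.53010 ≈ 0.5301 bits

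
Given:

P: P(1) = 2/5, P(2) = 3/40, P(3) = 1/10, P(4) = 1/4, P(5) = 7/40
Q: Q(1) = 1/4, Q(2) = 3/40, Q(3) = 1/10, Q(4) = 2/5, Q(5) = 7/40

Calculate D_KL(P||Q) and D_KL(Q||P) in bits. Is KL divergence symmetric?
D_KL(P||Q) = 0.1017 bits, D_KL(Q||P) = 0.1017 bits. The two values coincide for this particular pair, but no — KL divergence is not symmetric in general.

D_KL(P||Q) = Σ P(x) log₂(P(x)/Q(x))

Computing term by term:
  P(1)·log₂(P(1)/Q(1)) = (2/5)·log₂((2/5)/(1/4)) = 0.27123
  P(2)·log₂(P(2)/Q(2)) = (3/40)·log₂((3/40)/(3/40)) = 0.00000
  P(3)·log₂(P(3)/Q(3)) = (1/10)·log₂((1/10)/(1/10)) = 0.00000
  P(4)·log₂(P(4)/Q(4)) = (1/4)·log₂((1/4)/(2/5)) = -0.16952
  P(5)·log₂(P(5)/Q(5)) = (7/40)·log₂((7/40)/(7/40)) = 0.00000

D_KL(P||Q) = 0.27123 + 0.00000 + 0.00000 - 0.16952 + 0.00000 = 0.10171 ≈ 0.1017 bits

D_KL(Q||P) = Σ Q(x) log₂(Q(x)/P(x))

Computing term by term:
  Q(1)·log₂(Q(1)/P(1)) = (1/4)·log₂((1/4)/(2/5)) = -0.16952
  Q(2)·log₂(Q(2)/P(2)) = (3/40)·log₂((3/40)/(3/40)) = 0.00000
  Q(3)·log₂(Q(3)/P(3)) = (1/10)·log₂((1/10)/(1/10)) = 0.00000
  Q(4)·log₂(Q(4)/P(4)) = (2/5)·log₂((2/5)/(1/4)) = 0.27123
  Q(5)·log₂(Q(5)/P(5)) = (7/40)·log₂((7/40)/(7/40)) = 0.00000

D_KL(Q||P) = -0.16952 + 0.00000 + 0.00000 + 0.27123 + 0.00000 = 0.10171 ≈ 0.1017 bits

These ARE equal here. Q is P with outcomes relabeled (Q(1) = P(4), Q(4) = P(1)) by a relabeling that is its own inverse, so the two sums contain exactly the same terms in a different order. This is a special case — KL divergence is not symmetric in general: D_KL(P||Q) ≠ D_KL(Q||P) for most P, Q.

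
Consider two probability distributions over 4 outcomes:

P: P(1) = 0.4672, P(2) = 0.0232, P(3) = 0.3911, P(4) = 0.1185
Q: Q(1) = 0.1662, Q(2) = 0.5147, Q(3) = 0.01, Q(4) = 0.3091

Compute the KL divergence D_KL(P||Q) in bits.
2.4977 bits

D_KL(P||Q) = Σ P(x) log₂(P(x)/Q(x))

Computing term by term:
  P(1)·log₂(P(1)/Q(1)) = 0.4672·log₂(0.4672/0.1662) = 0.69665
  P(2)·log₂(P(2)/Q(2)) = 0.0232·log₂(0.0232/0.5147) = -0.10374
  P(3)·log₂(P(3)/Q(3)) = 0.3911·log₂(0.3911/0.01) = 2.06871
  P(4)·log₂(P(4)/Q(4)) = 0.1185·log₂(0.1185/0.3091) = -0.16391

D_KL(P||Q) = 0.69665 - 0.10374 + 2.06871 - 0.16391 = 2.49771 ≈ 2.4977 bits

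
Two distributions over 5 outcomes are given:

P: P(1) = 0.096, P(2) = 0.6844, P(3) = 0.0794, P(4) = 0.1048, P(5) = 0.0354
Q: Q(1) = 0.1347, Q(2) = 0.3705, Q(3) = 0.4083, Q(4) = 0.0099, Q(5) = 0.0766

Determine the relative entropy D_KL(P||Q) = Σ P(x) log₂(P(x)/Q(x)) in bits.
0.6888 bits

D_KL(P||Q) = Σ P(x) log₂(P(x)/Q(x))

Computing term by term:
  P(1)·log₂(P(1)/Q(1)) = 0.096·log₂(0.096/0.1347) = -0.04691
  P(2)·log₂(P(2)/Q(2)) = 0.6844·log₂(0.6844/0.3705) = 0.60594
  P(3)·log₂(P(3)/Q(3)) = 0.0794·log₂(0.0794/0.4083) = -0.18758
  P(4)·log₂(P(4)/Q(4)) = 0.1048·log₂(0.1048/0.0099) = 0.35675
  P(5)·log₂(P(5)/Q(5)) = 0.0354·log₂(0.0354/0.0766) = -0.03942

D_KL(P||Q) = -0.04691 + 0.60594 - 0.18758 + 0.35675 - 0.03942 = 0.68878 ≈ 0.6888 bits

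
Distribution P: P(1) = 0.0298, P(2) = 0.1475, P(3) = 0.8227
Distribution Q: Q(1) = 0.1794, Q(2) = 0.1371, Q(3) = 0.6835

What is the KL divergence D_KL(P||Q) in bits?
0.1584 bits

D_KL(P||Q) = Σ P(x) log₂(P(x)/Q(x))

Computing term by term:
  P(1)·log₂(P(1)/Q(1)) = 0.0298·log₂(0.0298/0.1794) = -0.07718
  P(2)·log₂(P(2)/Q(2)) = 0.1475·log₂(0.1475/0.1371) = 0.01556
  P(3)·log₂(P(3)/Q(3)) = 0.8227·log₂(0.8227/0.6835) = 0.22001

D_KL(P||Q) = -0.07718 + 0.01556 + 0.22001 = 0.15839 ≈ 0.1584 bits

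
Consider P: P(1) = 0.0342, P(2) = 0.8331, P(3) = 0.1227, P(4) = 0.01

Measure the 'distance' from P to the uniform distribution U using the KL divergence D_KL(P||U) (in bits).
1.1762 bits

U(i) = 1/4 for all i

D_KL(P||U) = Σ P(x) log₂(P(x) / (1/4))
           = Σ P(x) log₂(P(x)) + log₂(4)
           = log₂(4) - H(P)

H(P) = -Σ P(x) log₂(P(x)):
  -P(1)·log₂(P(1)) = -(0.0342)·log₂(0.0342) = 0.16655
  -P(2)·log₂(P(2)) = -(0.8331)·log₂(0.8331) = 0.21947
  -P(3)·log₂(P(3)) = -(0.1227)·log₂(0.1227) = 0.37139
  -P(4)·log₂(P(4)) = -(0.01)·log₂(0.01) = 0.06644
H(P) = 0.16655 + 0.21947 + 0.37139 + 0.06644 = 0.82385 bits

log₂(4) = 2.00000 bits

D_KL(P||U) = 2.00000 - 0.82385 = 1.17615 ≈ 1.1762 bits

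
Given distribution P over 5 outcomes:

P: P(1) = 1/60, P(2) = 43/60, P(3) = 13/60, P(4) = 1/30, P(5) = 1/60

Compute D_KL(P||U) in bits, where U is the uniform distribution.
1.1390 bits

U(i) = 1/5 for all i

D_KL(P||U) = Σ P(x) log₂(P(x) / (1/5))
           = Σ P(x) log₂(P(x)) + log₂(5)
           = log₂(5) - H(P)

H(P) = -Σ P(x) log₂(P(x)):
  -P(1)·log₂(P(1)) = -(1/60)·log₂(1/60) = 0.09845
  -P(2)·log₂(P(2)) = -(43/60)·log₂(43/60) = 0.34445
  -P(3)·log₂(P(3)) = -(13/60)·log₂(13/60) = 0.47806
  -P(4)·log₂(P(4)) = -(1/30)·log₂(1/30) = 0.16356
  -P(5)·log₂(P(5)) = -(1/60)·log₂(1/60) = 0.09845
H(P) = 0.09845 + 0.34445 + 0.47806 + 0.16356 + 0.09845 = 1.18297 bits

log₂(5) = 2.32193 bits

D_KL(P||U) = 2.32193 - 1.18297 = 1.13896 ≈ 1.1390 bits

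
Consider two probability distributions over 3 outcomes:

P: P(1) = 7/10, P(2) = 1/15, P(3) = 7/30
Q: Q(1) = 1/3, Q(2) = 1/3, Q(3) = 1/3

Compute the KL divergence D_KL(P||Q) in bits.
0.4744 bits

D_KL(P||Q) = Σ P(x) log₂(P(x)/Q(x))

Computing term by term:
  P(1)·log₂(P(1)/Q(1)) = (7/10)·log₂((7/10)/(1/3)) = 0.74927
  P(2)·log₂(P(2)/Q(2)) = (1/15)·log₂((1/15)/(1/3)) = -0.15480
  P(3)·log₂(P(3)/Q(3)) = (7/30)·log₂((7/30)/(1/3)) = -0.12007

D_KL(P||Q) = 0.74927 - 0.15480 - 0.12007 = 0.47440 ≈ 0.4744 bits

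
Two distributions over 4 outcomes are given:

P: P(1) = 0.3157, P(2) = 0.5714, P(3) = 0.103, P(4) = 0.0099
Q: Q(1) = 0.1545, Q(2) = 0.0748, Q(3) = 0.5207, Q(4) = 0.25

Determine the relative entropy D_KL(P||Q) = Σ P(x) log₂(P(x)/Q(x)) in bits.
1.7147 bits

D_KL(P||Q) = Σ P(x) log₂(P(x)/Q(x))

Computing term by term:
  P(1)·log₂(P(1)/Q(1)) = 0.3157·log₂(0.3157/0.1545) = 0.32547
  P(2)·log₂(P(2)/Q(2)) = 0.5714·log₂(0.5714/0.0748) = 1.67614
  P(3)·log₂(P(3)/Q(3)) = 0.103·log₂(0.103/0.5207) = -0.24079
  P(4)·log₂(P(4)/Q(4)) = 0.0099·log₂(0.0099/0.25) = -0.04612

D_KL(P||Q) = 0.32547 + 1.67614 - 0.24079 - 0.04612 = 1.71470 ≈ 1.7147 bits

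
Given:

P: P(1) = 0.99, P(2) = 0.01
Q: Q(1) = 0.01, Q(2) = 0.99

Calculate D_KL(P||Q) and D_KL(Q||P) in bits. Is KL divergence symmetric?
D_KL(P||Q) = 6.4968 bits, D_KL(Q||P) = 6.4968 bits. The two values coincide for this particular pair, but no — KL divergence is not symmetric in general.

D_KL(P||Q) = Σ P(x) log₂(P(x)/Q(x))

Computing term by term:
  P(1)·log₂(P(1)/Q(1)) = 0.99·log₂(0.99/0.01) = 6.56306
  P(2)·log₂(P(2)/Q(2)) = 0.01·log₂(0.01/0.99) = -0.06629

D_KL(P||Q) = 6.56306 - 0.06629 = 6.49677 ≈ 6.4968 bits

D_KL(Q||P) = Σ Q(x) log₂(Q(x)/P(x))

Computing term by term:
  Q(1)·log₂(Q(1)/P(1)) = 0.01·log₂(0.01/0.99) = -0.06629
  Q(2)·log₂(Q(2)/P(2)) = 0.99·log₂(0.99/0.01) = 6.56306

D_KL(Q||P) = -0.06629 + 6.56306 = 6.49677 ≈ 6.4968 bits

These ARE equal here. Q is P with outcomes relabeled (Q(1) = P(2), Q(2) = P(1)) by a relabeling that is its own inverse, so the two sums contain exactly the same terms in a different order. This is a special case — KL divergence is not symmetric in general: D_KL(P||Q) ≠ D_KL(Q||P) for most P, Q.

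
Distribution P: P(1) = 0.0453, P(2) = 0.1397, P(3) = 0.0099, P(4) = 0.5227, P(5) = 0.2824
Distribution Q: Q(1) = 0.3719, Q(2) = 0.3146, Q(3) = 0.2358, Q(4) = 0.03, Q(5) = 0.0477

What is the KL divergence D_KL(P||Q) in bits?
2.5331 bits

D_KL(P||Q) = Σ P(x) log₂(P(x)/Q(x))

Computing term by term:
  P(1)·log₂(P(1)/Q(1)) = 0.0453·log₂(0.0453/0.3719) = -0.13759
  P(2)·log₂(P(2)/Q(2)) = 0.1397·log₂(0.1397/0.3146) = -0.16361
  P(3)·log₂(P(3)/Q(3)) = 0.0099·log₂(0.0099/0.2358) = -0.04528
  P(4)·log₂(P(4)/Q(4)) = 0.5227·log₂(0.5227/0.03) = 2.15507
  P(5)·log₂(P(5)/Q(5)) = 0.2824·log₂(0.2824/0.0477) = 0.72455

D_KL(P||Q) = -0.13759 - 0.16361 - 0.04528 + 2.15507 + 0.72455 = 2.53314 ≈ 2.5331 bits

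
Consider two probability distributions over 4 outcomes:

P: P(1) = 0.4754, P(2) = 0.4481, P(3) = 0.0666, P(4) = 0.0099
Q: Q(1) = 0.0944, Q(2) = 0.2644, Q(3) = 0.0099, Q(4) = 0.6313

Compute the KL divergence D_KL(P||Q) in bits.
1.5736 bits

D_KL(P||Q) = Σ P(x) log₂(P(x)/Q(x))

Computing term by term:
  P(1)·log₂(P(1)/Q(1)) = 0.4754·log₂(0.4754/0.0944) = 1.10877
  P(2)·log₂(P(2)/Q(2)) = 0.4481·log₂(0.4481/0.2644) = 0.34105
  P(3)·log₂(P(3)/Q(3)) = 0.0666·log₂(0.0666/0.0099) = 0.18315
  P(4)·log₂(P(4)/Q(4)) = 0.0099·log₂(0.0099/0.6313) = -0.05935

D_KL(P||Q) = 1.10877 + 0.34105 + 0.18315 - 0.05935 = 1.57362 ≈ 1.5736 bits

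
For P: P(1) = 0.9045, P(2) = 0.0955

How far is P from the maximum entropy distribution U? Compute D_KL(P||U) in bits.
0.5454 bits

U(i) = 1/2 for all i

D_KL(P||U) = Σ P(x) log₂(P(x) / (1/2))
           = Σ P(x) log₂(P(x)) + log₂(2)
           = log₂(2) - H(P)

H(P) = -Σ P(x) log₂(P(x)):
  -P(1)·log₂(P(1)) = -(0.9045)·log₂(0.9045) = 0.13098
  -P(2)·log₂(P(2)) = -(0.0955)·log₂(0.0955) = 0.32359
H(P) = 0.13098 + 0.32359 = 0.45457 bits

log₂(2) = 1.00000 bits

D_KL(P||U) = 1.00000 - 0.45457 = 0.54543 ≈ 0.5454 bits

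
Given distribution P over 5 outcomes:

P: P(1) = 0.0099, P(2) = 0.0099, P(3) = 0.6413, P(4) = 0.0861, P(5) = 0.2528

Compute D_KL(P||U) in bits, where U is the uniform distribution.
0.9729 bits

U(i) = 1/5 for all i

D_KL(P||U) = Σ P(x) log₂(P(x) / (1/5))
           = Σ P(x) log₂(P(x)) + log₂(5)
           = log₂(5) - H(P)

H(P) = -Σ P(x) log₂(P(x)):
  -P(1)·log₂(P(1)) = -(0.0099)·log₂(0.0099) = 0.06592
  -P(2)·log₂(P(2)) = -(0.0099)·log₂(0.0099) = 0.06592
  -P(3)·log₂(P(3)) = -(0.6413)·log₂(0.6413) = 0.41103
  -P(4)·log₂(P(4)) = -(0.0861)·log₂(0.0861) = 0.30461
  -P(5)·log₂(P(5)) = -(0.2528)·log₂(0.2528) = 0.50154
H(P) = 0.06592 + 0.06592 + 0.41103 + 0.30461 + 0.50154 = 1.34902 bits

log₂(5) = 2.32193 bits

D_KL(P||U) = 2.32193 - 1.34902 = 0.97291 ≈ 0.9729 bits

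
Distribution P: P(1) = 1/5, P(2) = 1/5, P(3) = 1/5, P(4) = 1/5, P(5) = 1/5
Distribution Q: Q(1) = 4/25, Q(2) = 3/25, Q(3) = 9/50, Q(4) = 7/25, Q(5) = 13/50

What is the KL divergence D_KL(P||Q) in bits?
0.0694 bits

D_KL(P||Q) = Σ P(x) log₂(P(x)/Q(x))

Computing term by term:
  P(1)·log₂(P(1)/Q(1)) = (1/5)·log₂((1/5)/(4/25)) = 0.06439
  P(2)·log₂(P(2)/Q(2)) = (1/5)·log₂((1/5)/(3/25)) = 0.14739
  P(3)·log₂(P(3)/Q(3)) = (1/5)·log₂((1/5)/(9/50)) = 0.03040
  P(4)·log₂(P(4)/Q(4)) = (1/5)·log₂((1/5)/(7/25)) = -0.09709
  P(5)·log₂(P(5)/Q(5)) = (1/5)·log₂((1/5)/(13/50)) = -0.07570

D_KL(P||Q) = 0.06439 + 0.14739 + 0.03040 - 0.09709 - 0.07570 = 0.06939 ≈ 0.0694 bits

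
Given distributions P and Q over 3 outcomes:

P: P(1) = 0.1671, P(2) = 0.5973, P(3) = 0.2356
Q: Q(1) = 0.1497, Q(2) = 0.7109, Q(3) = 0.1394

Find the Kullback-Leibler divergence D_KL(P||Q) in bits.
0.0548 bits

D_KL(P||Q) = Σ P(x) log₂(P(x)/Q(x))

Computing term by term:
  P(1)·log₂(P(1)/Q(1)) = 0.1671·log₂(0.1671/0.1497) = 0.02651
  P(2)·log₂(P(2)/Q(2)) = 0.5973·log₂(0.5973/0.7109) = -0.15004
  P(3)·log₂(P(3)/Q(3)) = 0.2356·log₂(0.2356/0.1394) = 0.17837

D_KL(P||Q) = 0.02651 - 0.15004 + 0.17837 = 0.05484 ≈ 0.0548 bits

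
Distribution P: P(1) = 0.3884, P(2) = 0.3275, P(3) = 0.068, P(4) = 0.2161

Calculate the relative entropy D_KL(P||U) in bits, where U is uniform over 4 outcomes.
0.2013 bits

U(i) = 1/4 for all i

D_KL(P||U) = Σ P(x) log₂(P(x) / (1/4))
           = Σ P(x) log₂(P(x)) + log₂(4)
           = log₂(4) - H(P)

H(P) = -Σ P(x) log₂(P(x)):
  -P(1)·log₂(P(1)) = -(0.3884)·log₂(0.3884) = 0.52993
  -P(2)·log₂(P(2)) = -(0.3275)·log₂(0.3275) = 0.52742
  -P(3)·log₂(P(3)) = -(0.068)·log₂(0.068) = 0.26373
  -P(4)·log₂(P(4)) = -(0.2161)·log₂(0.2161) = 0.47763
H(P) = 0.52993 + 0.52742 + 0.26373 + 0.47763 = 1.79871 bits

log₂(4) = 2.00000 bits

D_KL(P||U) = 2.00000 - 1.79871 = 0.20129 ≈ 0.2013 bits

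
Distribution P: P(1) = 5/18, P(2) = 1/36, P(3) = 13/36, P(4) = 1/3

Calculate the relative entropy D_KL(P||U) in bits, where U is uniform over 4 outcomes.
0.2841 bits

U(i) = 1/4 for all i

D_KL(P||U) = Σ P(x) log₂(P(x) / (1/4))
           = Σ P(x) log₂(P(x)) + log₂(4)
           = log₂(4) - H(P)

H(P) = -Σ P(x) log₂(P(x)):
  -P(1)·log₂(P(1)) = -(5/18)·log₂(5/18) = 0.51333
  -P(2)·log₂(P(2)) = -(1/36)·log₂(1/36) = 0.14361
  -P(3)·log₂(P(3)) = -(13/36)·log₂(13/36) = 0.53065
  -P(4)·log₂(P(4)) = -(1/3)·log₂(1/3) = 0.52832
H(P) = 0.51333 + 0.14361 + 0.53065 + 0.52832 = 1.71591 bits

log₂(4) = 2.00000 bits

D_KL(P||U) = 2.00000 - 1.71591 = 0.28409 ≈ 0.2841 bits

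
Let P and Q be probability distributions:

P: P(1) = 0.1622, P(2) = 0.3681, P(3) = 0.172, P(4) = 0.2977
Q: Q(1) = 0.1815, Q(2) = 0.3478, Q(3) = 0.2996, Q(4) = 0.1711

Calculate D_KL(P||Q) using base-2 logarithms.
0.1040 bits

D_KL(P||Q) = Σ P(x) log₂(P(x)/Q(x))

Computing term by term:
  P(1)·log₂(P(1)/Q(1)) = 0.1622·log₂(0.1622/0.1815) = -0.02631
  P(2)·log₂(P(2)/Q(2)) = 0.3681·log₂(0.3681/0.3478) = 0.03013
  P(3)·log₂(P(3)/Q(3)) = 0.172·log₂(0.172/0.2996) = -0.13771
  P(4)·log₂(P(4)/Q(4)) = 0.2977·log₂(0.2977/0.1711) = 0.23787

D_KL(P||Q) = -0.02631 + 0.03013 - 0.13771 + 0.23787 = 0.10398 ≈ 0.1040 bits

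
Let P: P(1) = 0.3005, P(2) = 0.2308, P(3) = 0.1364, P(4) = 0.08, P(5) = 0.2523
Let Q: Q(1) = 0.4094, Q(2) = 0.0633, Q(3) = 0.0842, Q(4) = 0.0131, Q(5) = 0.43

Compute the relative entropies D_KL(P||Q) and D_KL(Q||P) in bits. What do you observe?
D_KL(P||Q) = 0.4064 bits, D_KL(Q||P) = 0.3025 bits. The two directions give different values (D_KL(P||Q) exceeds D_KL(Q||P) by 0.1039 bits): KL divergence is asymmetric.

D_KL(P||Q) = Σ P(x) log₂(P(x)/Q(x))

Computing term by term:
  P(1)·log₂(P(1)/Q(1)) = 0.3005·log₂(0.3005/0.4094) = -0.13407
  P(2)·log₂(P(2)/Q(2)) = 0.2308·log₂(0.2308/0.0633) = 0.43076
  P(3)·log₂(P(3)/Q(3)) = 0.1364·log₂(0.1364/0.0842) = 0.09493
  P(4)·log₂(P(4)/Q(4)) = 0.08·log₂(0.08/0.0131) = 0.20883
  P(5)·log₂(P(5)/Q(5)) = 0.2523·log₂(0.2523/0.43) = -0.19407

D_KL(P||Q) = -0.13407 + 0.43076 + 0.09493 + 0.20883 - 0.19407 = 0.40638 ≈ 0.4064 bits

D_KL(Q||P) = Σ Q(x) log₂(Q(x)/P(x))

Computing term by term:
  Q(1)·log₂(Q(1)/P(1)) = 0.4094·log₂(0.4094/0.3005) = 0.18265
  Q(2)·log₂(Q(2)/P(2)) = 0.0633·log₂(0.0633/0.2308) = -0.11814
  Q(3)·log₂(Q(3)/P(3)) = 0.0842·log₂(0.0842/0.1364) = -0.05860
  Q(4)·log₂(Q(4)/P(4)) = 0.0131·log₂(0.0131/0.08) = -0.03420
  Q(5)·log₂(Q(5)/P(5)) = 0.43·log₂(0.43/0.2523) = 0.33075

D_KL(Q||P) = 0.18265 - 0.11814 - 0.05860 - 0.03420 + 0.33075 = 0.30246 ≈ 0.3025 bits

These are NOT equal (difference: 0.1039 bits). KL divergence is asymmetric: D_KL(P||Q) ≠ D_KL(Q||P) in general.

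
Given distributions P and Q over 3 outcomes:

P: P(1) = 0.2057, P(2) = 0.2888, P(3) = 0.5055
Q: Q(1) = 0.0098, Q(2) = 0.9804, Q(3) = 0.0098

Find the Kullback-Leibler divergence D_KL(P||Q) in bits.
3.2698 bits

D_KL(P||Q) = Σ P(x) log₂(P(x)/Q(x))

Computing term by term:
  P(1)·log₂(P(1)/Q(1)) = 0.2057·log₂(0.2057/0.0098) = 0.90336
  P(2)·log₂(P(2)/Q(2)) = 0.2888·log₂(0.2888/0.9804) = -0.50924
  P(3)·log₂(P(3)/Q(3)) = 0.5055·log₂(0.5055/0.0098) = 2.87568

D_KL(P||Q) = 0.90336 - 0.50924 + 2.87568 = 3.26980 ≈ 3.2698 bits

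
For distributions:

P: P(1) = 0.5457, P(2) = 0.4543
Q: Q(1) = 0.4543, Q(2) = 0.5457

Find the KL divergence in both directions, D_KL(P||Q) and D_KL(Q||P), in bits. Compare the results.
D_KL(P||Q) = 0.0242 bits, D_KL(Q||P) = 0.0242 bits. The two directions give exactly the same value for this pair.

D_KL(P||Q) = Σ P(x) log₂(P(x)/Q(x))

Computing term by term:
  P(1)·log₂(P(1)/Q(1)) = 0.5457·log₂(0.5457/0.4543) = 0.14432
  P(2)·log₂(P(2)/Q(2)) = 0.4543·log₂(0.4543/0.5457) = -0.12015

D_KL(P||Q) = 0.14432 - 0.12015 = 0.02417 ≈ 0.0242 bits

D_KL(Q||P) = Σ Q(x) log₂(Q(x)/P(x))

Computing term by term:
  Q(1)·log₂(Q(1)/P(1)) = 0.4543·log₂(0.4543/0.5457) = -0.12015
  Q(2)·log₂(Q(2)/P(2)) = 0.5457·log₂(0.5457/0.4543) = 0.14432

D_KL(Q||P) = -0.12015 + 0.14432 = 0.02417 ≈ 0.0242 bits

These ARE equal here. Q is P with outcomes relabeled (Q(1) = P(2), Q(2) = P(1)) by a relabeling that is its own inverse, so the two sums contain exactly the same terms in a different order. This is a special case — KL divergence is not symmetric in general: D_KL(P||Q) ≠ D_KL(Q||P) for most P, Q.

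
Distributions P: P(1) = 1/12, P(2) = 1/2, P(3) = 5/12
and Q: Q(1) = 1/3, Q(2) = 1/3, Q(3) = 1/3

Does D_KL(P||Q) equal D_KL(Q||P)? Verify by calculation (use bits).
D_KL(P||Q) = 0.2600 bits, D_KL(Q||P) = 0.3644 bits. No — D_KL(P||Q) ≠ D_KL(Q||P) for this pair.

D_KL(P||Q) = Σ P(x) log₂(P(x)/Q(x))

Computing term by term:
  P(1)·log₂(P(1)/Q(1)) = (1/12)·log₂((1/12)/(1/3)) = -0.16667
  P(2)·log₂(P(2)/Q(2)) = (1/2)·log₂((1/2)/(1/3)) = 0.29248
  P(3)·log₂(P(3)/Q(3)) = (5/12)·log₂((5/12)/(1/3)) = 0.13414

D_KL(P||Q) = -0.16667 + 0.29248 + 0.13414 = 0.25995 ≈ 0.2600 bits

D_KL(Q||P) = Σ Q(x) log₂(Q(x)/P(x))

Computing term by term:
  Q(1)·log₂(Q(1)/P(1)) = (1/3)·log₂((1/3)/(1/12)) = 0.66667
  Q(2)·log₂(Q(2)/P(2)) = (1/3)·log₂((1/3)/(1/2)) = -0.19499
  Q(3)·log₂(Q(3)/P(3)) = (1/3)·log₂((1/3)/(5/12)) = -0.10731

D_KL(Q||P) = 0.66667 - 0.19499 - 0.10731 = 0.36437 ≈ 0.3644 bits

These are NOT equal (difference: 0.1044 bits). KL divergence is asymmetric: D_KL(P||Q) ≠ D_KL(Q||P) in general.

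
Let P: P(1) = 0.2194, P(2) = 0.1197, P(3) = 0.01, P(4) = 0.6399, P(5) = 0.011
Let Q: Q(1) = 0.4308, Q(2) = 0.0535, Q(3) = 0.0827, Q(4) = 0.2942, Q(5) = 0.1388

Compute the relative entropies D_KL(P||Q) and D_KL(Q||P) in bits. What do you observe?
D_KL(P||Q) = 0.5721 bits, D_KL(Q||P) = 0.7871 bits. The two directions give different values (D_KL(Q||P) exceeds D_KL(P||Q) by 0.2150 bits): KL divergence is asymmetric.

D_KL(P||Q) = Σ P(x) log₂(P(x)/Q(x))

Computing term by term:
  P(1)·log₂(P(1)/Q(1)) = 0.2194·log₂(0.2194/0.4308) = -0.21358
  P(2)·log₂(P(2)/Q(2)) = 0.1197·log₂(0.1197/0.0535) = 0.13907
  P(3)·log₂(P(3)/Q(3)) = 0.01·log₂(0.01/0.0827) = -0.03048
  P(4)·log₂(P(4)/Q(4)) = 0.6399·log₂(0.6399/0.2942) = 0.71736
  P(5)·log₂(P(5)/Q(5)) = 0.011·log₂(0.011/0.1388) = -0.04023

D_KL(P||Q) = -0.21358 + 0.13907 - 0.03048 + 0.71736 - 0.04023 = 0.57214 ≈ 0.5721 bits

D_KL(Q||P) = Σ Q(x) log₂(Q(x)/P(x))

Computing term by term:
  Q(1)·log₂(Q(1)/P(1)) = 0.4308·log₂(0.4308/0.2194) = 0.41936
  Q(2)·log₂(Q(2)/P(2)) = 0.0535·log₂(0.0535/0.1197) = -0.06216
  Q(3)·log₂(Q(3)/P(3)) = 0.0827·log₂(0.0827/0.01) = 0.25206
  Q(4)·log₂(Q(4)/P(4)) = 0.2942·log₂(0.2942/0.6399) = -0.32981
  Q(5)·log₂(Q(5)/P(5)) = 0.1388·log₂(0.1388/0.011) = 0.50765

D_KL(Q||P) = 0.41936 - 0.06216 + 0.25206 - 0.32981 + 0.50765 = 0.78710 ≈ 0.7871 bits

These are NOT equal (difference: 0.2150 bits). KL divergence is asymmetric: D_KL(P||Q) ≠ D_KL(Q||P) in general.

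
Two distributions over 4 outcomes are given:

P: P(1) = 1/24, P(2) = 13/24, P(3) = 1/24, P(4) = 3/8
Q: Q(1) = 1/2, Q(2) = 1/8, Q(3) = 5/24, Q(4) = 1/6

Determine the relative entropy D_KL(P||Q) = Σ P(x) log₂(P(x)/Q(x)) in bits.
1.3385 bits

D_KL(P||Q) = Σ P(x) log₂(P(x)/Q(x))

Computing term by term:
  P(1)·log₂(P(1)/Q(1)) = (1/24)·log₂((1/24)/(1/2)) = -0.14937
  P(2)·log₂(P(2)/Q(2)) = (13/24)·log₂((13/24)/(1/8)) = 1.14588
  P(3)·log₂(P(3)/Q(3)) = (1/24)·log₂((1/24)/(5/24)) = -0.09675
  P(4)·log₂(P(4)/Q(4)) = (3/8)·log₂((3/8)/(1/6)) = 0.43872

D_KL(P||Q) = -0.14937 + 1.14588 - 0.09675 + 0.43872 = 1.33848 ≈ 1.3385 bits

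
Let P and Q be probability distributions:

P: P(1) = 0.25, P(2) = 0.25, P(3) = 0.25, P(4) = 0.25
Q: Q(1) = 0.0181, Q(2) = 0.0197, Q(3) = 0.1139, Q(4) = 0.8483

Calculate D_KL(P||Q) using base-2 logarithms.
1.7063 bits

D_KL(P||Q) = Σ P(x) log₂(P(x)/Q(x))

Computing term by term:
  P(1)·log₂(P(1)/Q(1)) = 0.25·log₂(0.25/0.0181) = 0.94697
  P(2)·log₂(P(2)/Q(2)) = 0.25·log₂(0.25/0.0197) = 0.91642
  P(3)·log₂(P(3)/Q(3)) = 0.25·log₂(0.25/0.1139) = 0.28354
  P(4)·log₂(P(4)/Q(4)) = 0.25·log₂(0.25/0.8483) = -0.44066

D_KL(P||Q) = 0.94697 + 0.91642 + 0.28354 - 0.44066 = 1.70627 ≈ 1.7063 bits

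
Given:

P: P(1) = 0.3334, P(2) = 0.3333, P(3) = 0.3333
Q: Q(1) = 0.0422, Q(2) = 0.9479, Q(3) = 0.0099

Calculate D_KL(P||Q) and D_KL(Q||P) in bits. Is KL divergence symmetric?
D_KL(P||Q) = 2.1825 bits, D_KL(Q||P) = 1.2533 bits. No, KL divergence is not symmetric.

D_KL(P||Q) = Σ P(x) log₂(P(x)/Q(x))

Computing term by term:
  P(1)·log₂(P(1)/Q(1)) = 0.3334·log₂(0.3334/0.0422) = 0.99418
  P(2)·log₂(P(2)/Q(2)) = 0.3333·log₂(0.3333/0.9479) = -0.50259
  P(3)·log₂(P(3)/Q(3)) = 0.3333·log₂(0.3333/0.0099) = 1.69091

D_KL(P||Q) = 0.99418 - 0.50259 + 1.69091 = 2.18250 ≈ 2.1825 bits

D_KL(Q||P) = Σ Q(x) log₂(Q(x)/P(x))

Computing term by term:
  Q(1)·log₂(Q(1)/P(1)) = 0.0422·log₂(0.0422/0.3334) = -0.12584
  Q(2)·log₂(Q(2)/P(2)) = 0.9479·log₂(0.9479/0.3333) = 1.42935
  Q(3)·log₂(Q(3)/P(3)) = 0.0099·log₂(0.0099/0.3333) = -0.05023

D_KL(Q||P) = -0.12584 + 1.42935 - 0.05023 = 1.25328 ≈ 1.2533 bits

These are NOT equal (difference: 0.9292 bits). KL divergence is asymmetric: D_KL(P||Q) ≠ D_KL(Q||P) in general.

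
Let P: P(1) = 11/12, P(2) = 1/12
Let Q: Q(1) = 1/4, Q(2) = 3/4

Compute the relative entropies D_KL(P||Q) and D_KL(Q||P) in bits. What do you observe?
D_KL(P||Q) = 1.4541 bits, D_KL(Q||P) = 1.9088 bits. The two directions give different values (D_KL(Q||P) exceeds D_KL(P||Q) by 0.4547 bits): KL divergence is asymmetric.

D_KL(P||Q) = Σ P(x) log₂(P(x)/Q(x))

Computing term by term:
  P(1)·log₂(P(1)/Q(1)) = (11/12)·log₂((11/12)/(1/4)) = 1.71826
  P(2)·log₂(P(2)/Q(2)) = (1/12)·log₂((1/12)/(3/4)) = -0.26416

D_KL(P||Q) = 1.71826 - 0.26416 = 1.45410 ≈ 1.4541 bits

D_KL(Q||P) = Σ Q(x) log₂(Q(x)/P(x))

Computing term by term:
  Q(1)·log₂(Q(1)/P(1)) = (1/4)·log₂((1/4)/(11/12)) = -0.46862
  Q(2)·log₂(Q(2)/P(2)) = (3/4)·log₂((3/4)/(1/12)) = 2.37744

D_KL(Q||P) = -0.46862 + 2.37744 = 1.90882 ≈ 1.9088 bits

These are NOT equal (difference: 0.4547 bits). KL divergence is asymmetric: D_KL(P||Q) ≠ D_KL(Q||P) in general.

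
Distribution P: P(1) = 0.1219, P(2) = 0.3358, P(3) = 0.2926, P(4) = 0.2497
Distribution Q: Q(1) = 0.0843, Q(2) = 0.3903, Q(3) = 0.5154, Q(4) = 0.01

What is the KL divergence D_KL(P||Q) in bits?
0.9122 bits

D_KL(P||Q) = Σ P(x) log₂(P(x)/Q(x))

Computing term by term:
  P(1)·log₂(P(1)/Q(1)) = 0.1219·log₂(0.1219/0.0843) = 0.06486
  P(2)·log₂(P(2)/Q(2)) = 0.3358·log₂(0.3358/0.3903) = -0.07286
  P(3)·log₂(P(3)/Q(3)) = 0.2926·log₂(0.2926/0.5154) = -0.23898
  P(4)·log₂(P(4)/Q(4)) = 0.2497·log₂(0.2497/0.01) = 1.15914

D_KL(P||Q) = 0.06486 - 0.07286 - 0.23898 + 1.15914 = 0.91216 ≈ 0.9122 bits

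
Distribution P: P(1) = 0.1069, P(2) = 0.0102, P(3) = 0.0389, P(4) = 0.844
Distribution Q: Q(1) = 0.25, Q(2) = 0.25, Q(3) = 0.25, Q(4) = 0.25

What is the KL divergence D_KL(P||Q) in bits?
1.1990 bits

D_KL(P||Q) = Σ P(x) log₂(P(x)/Q(x))

Computing term by term:
  P(1)·log₂(P(1)/Q(1)) = 0.1069·log₂(0.1069/0.25) = -0.13102
  P(2)·log₂(P(2)/Q(2)) = 0.0102·log₂(0.0102/0.25) = -0.04708
  P(3)·log₂(P(3)/Q(3)) = 0.0389·log₂(0.0389/0.25) = -0.10441
  P(4)·log₂(P(4)/Q(4)) = 0.844·log₂(0.844/0.25) = 1.48149

D_KL(P||Q) = -0.13102 - 0.04708 - 0.10441 + 1.48149 = 1.19898 ≈ 1.1990 bits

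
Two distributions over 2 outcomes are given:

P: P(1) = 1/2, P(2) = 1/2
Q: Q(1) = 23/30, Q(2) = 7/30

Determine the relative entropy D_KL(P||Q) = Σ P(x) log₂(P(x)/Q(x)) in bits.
0.2414 bits

D_KL(P||Q) = Σ P(x) log₂(P(x)/Q(x))

Computing term by term:
  P(1)·log₂(P(1)/Q(1)) = (1/2)·log₂((1/2)/(23/30)) = -0.30834
  P(2)·log₂(P(2)/Q(2)) = (1/2)·log₂((1/2)/(7/30)) = 0.54977

D_KL(P||Q) = -0.30834 + 0.54977 = 0.24143 ≈ 0.2414 bits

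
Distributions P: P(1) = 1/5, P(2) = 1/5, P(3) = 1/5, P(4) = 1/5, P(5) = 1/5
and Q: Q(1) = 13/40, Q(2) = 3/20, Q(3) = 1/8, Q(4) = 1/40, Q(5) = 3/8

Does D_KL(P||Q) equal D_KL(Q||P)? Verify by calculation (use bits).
D_KL(P||Q) = 0.4972 bits, D_KL(Q||P) = 0.3457 bits. No — D_KL(P||Q) ≠ D_KL(Q||P) for this pair.

D_KL(P||Q) = Σ P(x) log₂(P(x)/Q(x))

Computing term by term:
  P(1)·log₂(P(1)/Q(1)) = (1/5)·log₂((1/5)/(13/40)) = -0.14009
  P(2)·log₂(P(2)/Q(2)) = (1/5)·log₂((1/5)/(3/20)) = 0.08301
  P(3)·log₂(P(3)/Q(3)) = (1/5)·log₂((1/5)/(1/8)) = 0.13561
  P(4)·log₂(P(4)/Q(4)) = (1/5)·log₂((1/5)/(1/40)) = 0.60000
  P(5)·log₂(P(5)/Q(5)) = (1/5)·log₂((1/5)/(3/8)) = -0.18138

D_KL(P||Q) = -0.14009 + 0.08301 + 0.13561 + 0.60000 - 0.18138 = 0.49715 ≈ 0.4972 bits

D_KL(Q||P) = Σ Q(x) log₂(Q(x)/P(x))

Computing term by term:
  Q(1)·log₂(Q(1)/P(1)) = (13/40)·log₂((13/40)/(1/5)) = 0.22764
  Q(2)·log₂(Q(2)/P(2)) = (3/20)·log₂((3/20)/(1/5)) = -0.06226
  Q(3)·log₂(Q(3)/P(3)) = (1/8)·log₂((1/8)/(1/5)) = -0.08476
  Q(4)·log₂(Q(4)/P(4)) = (1/40)·log₂((1/40)/(1/5)) = -0.07500
  Q(5)·log₂(Q(5)/P(5)) = (3/8)·log₂((3/8)/(1/5)) = 0.34008

D_KL(Q||P) = 0.22764 - 0.06226 - 0.08476 - 0.07500 + 0.34008 = 0.34570 ≈ 0.3457 bits

These are NOT equal (difference: 0.1515 bits). KL divergence is asymmetric: D_KL(P||Q) ≠ D_KL(Q||P) in general.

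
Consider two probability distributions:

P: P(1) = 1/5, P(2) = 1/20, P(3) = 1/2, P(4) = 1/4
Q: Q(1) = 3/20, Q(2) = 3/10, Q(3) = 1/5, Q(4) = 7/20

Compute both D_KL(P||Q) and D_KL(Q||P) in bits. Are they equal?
D_KL(P||Q) = 0.4934 bits, D_KL(Q||P) = 0.6187 bits. No, they are not equal.

D_KL(P||Q) = Σ P(x) log₂(P(x)/Q(x))

Computing term by term:
  P(1)·log₂(P(1)/Q(1)) = (1/5)·log₂((1/5)/(3/20)) = 0.08301
  P(2)·log₂(P(2)/Q(2)) = (1/20)·log₂((1/20)/(3/10)) = -0.12925
  P(3)·log₂(P(3)/Q(3)) = (1/2)·log₂((1/2)/(1/5)) = 0.66096
  P(4)·log₂(P(4)/Q(4)) = (1/4)·log₂((1/4)/(7/20)) = -0.12136

D_KL(P||Q) = 0.08301 - 0.12925 + 0.66096 - 0.12136 = 0.49336 ≈ 0.4934 bits

D_KL(Q||P) = Σ Q(x) log₂(Q(x)/P(x))

Computing term by term:
  Q(1)·log₂(Q(1)/P(1)) = (3/20)·log₂((3/20)/(1/5)) = -0.06226
  Q(2)·log₂(Q(2)/P(2)) = (3/10)·log₂((3/10)/(1/20)) = 0.77549
  Q(3)·log₂(Q(3)/P(3)) = (1/5)·log₂((1/5)/(1/2)) = -0.26439
  Q(4)·log₂(Q(4)/P(4)) = (7/20)·log₂((7/20)/(1/4)) = 0.16990

D_KL(Q||P) = -0.06226 + 0.77549 - 0.26439 + 0.16990 = 0.61874 ≈ 0.6187 bits

These are NOT equal (difference: 0.1253 bits). KL divergence is asymmetric: D_KL(P||Q) ≠ D_KL(Q||P) in general.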